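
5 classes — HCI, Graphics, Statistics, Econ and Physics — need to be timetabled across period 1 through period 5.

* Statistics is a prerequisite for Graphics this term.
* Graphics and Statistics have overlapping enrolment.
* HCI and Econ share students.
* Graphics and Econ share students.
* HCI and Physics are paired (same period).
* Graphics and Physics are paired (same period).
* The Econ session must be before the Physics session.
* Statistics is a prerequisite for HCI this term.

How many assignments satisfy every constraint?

30

Splitting on HCI: it can be period 2 (1), period 3 (4), period 4 (9), period 5 (16). Listing each branch's schedules as (Graphics, Statistics, Econ, Physics) by period number:
HCI=period 2: (2,1,1,2) — 1.
HCI=period 3: (3,1,1,3) (3,1,2,3) (3,2,1,3) (3,2,2,3) — 4.
HCI=period 4: (4,1,1,4) (4,1,2,4) (4,1,3,4) (4,2,1,4) (4,2,2,4) (4,2,3,4) (4,3,1,4) (4,3,2,4) (4,3,3,4) — 9.
HCI=period 5: (5,1,1,5) (5,1,2,5) (5,1,3,5) (5,1,4,5) (5,2,1,5) (5,2,2,5) (5,2,3,5) (5,2,4,5) (5,3,1,5) (5,3,2,5) (5,3,3,5) (5,3,4,5) (5,4,1,5) (5,4,2,5) (5,4,3,5) (5,4,4,5) — 16.
Summing: 1 + 4 + 9 + 16 = 30.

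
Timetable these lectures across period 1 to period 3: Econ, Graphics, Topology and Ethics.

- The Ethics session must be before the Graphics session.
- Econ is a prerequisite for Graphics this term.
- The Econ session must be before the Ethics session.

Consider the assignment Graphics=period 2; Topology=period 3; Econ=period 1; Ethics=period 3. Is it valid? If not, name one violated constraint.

No — it violates: The Ethics session must be before the Graphics session

The Ethics session must be before the Graphics session — violated.
Econ is a prerequisite for Graphics this term — holds.
The Econ session must be before the Ethics session — holds.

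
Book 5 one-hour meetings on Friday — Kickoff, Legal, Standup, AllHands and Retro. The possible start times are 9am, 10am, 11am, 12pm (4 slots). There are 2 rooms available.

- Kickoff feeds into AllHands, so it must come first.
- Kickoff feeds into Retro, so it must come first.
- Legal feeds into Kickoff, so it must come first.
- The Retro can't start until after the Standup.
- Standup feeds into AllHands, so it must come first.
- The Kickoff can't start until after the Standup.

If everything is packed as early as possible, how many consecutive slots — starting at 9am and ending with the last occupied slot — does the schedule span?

3

The precedence chain requires at least 3 distinct slots.
With at most 2 per slot and 5 meetings, at least 3 slots are needed.
3 works (last occupied slot: 11am): for example Retro=11am, Standup=9am, Legal=9am, AllHands=11am, Kickoff=10am.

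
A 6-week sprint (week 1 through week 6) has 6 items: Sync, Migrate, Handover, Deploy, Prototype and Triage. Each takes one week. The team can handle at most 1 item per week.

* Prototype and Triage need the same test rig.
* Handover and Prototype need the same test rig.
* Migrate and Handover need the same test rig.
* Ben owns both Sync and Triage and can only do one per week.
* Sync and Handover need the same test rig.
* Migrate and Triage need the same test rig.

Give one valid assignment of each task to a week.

Prototype=week 5, Handover=week 3, Triage=week 6, Deploy=week 4, Sync=week 1, Migrate=week 2

Checking: Sync(week 1) != Handover(week 3); Migrate(week 2) != Triage(week 6); Sync(week 1) != Triage(week 6); Handover(week 3) != Prototype(week 5); Prototype(week 5) != Triage(week 6); Migrate(week 2) != Handover(week 3); max 1 per week (cap 1).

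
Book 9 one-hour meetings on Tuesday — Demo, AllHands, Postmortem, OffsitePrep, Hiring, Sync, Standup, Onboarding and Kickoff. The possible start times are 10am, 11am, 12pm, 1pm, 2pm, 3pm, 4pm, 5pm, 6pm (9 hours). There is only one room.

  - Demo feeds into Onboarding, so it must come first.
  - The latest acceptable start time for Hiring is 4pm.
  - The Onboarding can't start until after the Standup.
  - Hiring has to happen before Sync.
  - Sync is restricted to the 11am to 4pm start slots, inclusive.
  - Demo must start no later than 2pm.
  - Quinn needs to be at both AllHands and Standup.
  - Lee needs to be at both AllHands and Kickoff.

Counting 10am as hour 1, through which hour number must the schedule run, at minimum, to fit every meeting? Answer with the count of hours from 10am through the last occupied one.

The precedence chain requires at least 2 distinct hours.
With at most 1 per hour and 9 meetings, at least 9 hours are needed.
9 works (last occupied hour: 6pm): for example AllHands -> 3pm; Onboarding -> 2pm; Kickoff -> 6pm; Hiring -> 11am; Postmortem -> 4pm; Sync -> 12pm; OffsitePrep -> 5pm; Standup -> 1pm; Demo -> 10am.

9 hours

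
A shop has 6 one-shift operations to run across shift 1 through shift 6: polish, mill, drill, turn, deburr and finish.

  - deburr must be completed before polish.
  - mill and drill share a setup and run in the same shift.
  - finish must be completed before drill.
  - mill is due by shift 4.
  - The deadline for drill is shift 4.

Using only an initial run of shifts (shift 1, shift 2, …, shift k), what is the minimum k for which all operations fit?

2 shifts

The precedence chain requires at least 2 distinct shifts.
2 works (last occupied shift: shift 2): for example turn in shift 1; finish in shift 1; polish in shift 2; drill in shift 2; deburr in shift 1; mill in shift 2.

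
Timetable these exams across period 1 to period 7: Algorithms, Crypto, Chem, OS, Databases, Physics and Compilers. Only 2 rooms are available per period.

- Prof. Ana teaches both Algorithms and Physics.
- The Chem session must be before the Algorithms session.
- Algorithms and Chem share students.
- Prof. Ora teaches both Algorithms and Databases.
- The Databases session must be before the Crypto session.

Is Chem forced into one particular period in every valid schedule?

Chem can be period 1 (e.g. Crypto in period 2, Databases in period 1, Chem in period 1, Physics in period 3, Compilers in period 4, Algorithms in period 2, OS in period 3) or period 2 (e.g. Algorithms=period 3; Physics=period 4; Databases=period 1; Chem=period 2; Crypto=period 2; OS=period 1; Compilers=period 3).

No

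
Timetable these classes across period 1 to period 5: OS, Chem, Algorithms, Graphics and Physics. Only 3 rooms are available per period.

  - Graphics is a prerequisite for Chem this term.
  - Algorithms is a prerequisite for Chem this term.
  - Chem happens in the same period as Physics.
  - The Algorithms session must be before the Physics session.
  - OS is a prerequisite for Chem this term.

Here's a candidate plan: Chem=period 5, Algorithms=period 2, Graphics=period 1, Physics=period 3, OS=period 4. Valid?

OS is a prerequisite for Chem this term — holds.
Algorithms is a prerequisite for Chem this term — holds.
Graphics is a prerequisite for Chem this term — holds.
The Algorithms session must be before the Physics session — holds.
Only 3 rooms are available per period — holds.
Chem happens in the same period as Physics — violated.

No. Chem happens in the same period as Physics is not satisfied.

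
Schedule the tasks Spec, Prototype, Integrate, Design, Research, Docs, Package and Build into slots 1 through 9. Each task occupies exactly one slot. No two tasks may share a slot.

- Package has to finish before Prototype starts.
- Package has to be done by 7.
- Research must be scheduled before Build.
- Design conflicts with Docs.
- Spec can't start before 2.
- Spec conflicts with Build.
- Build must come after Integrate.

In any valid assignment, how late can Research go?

8

Downstream work caps Research at 8.
Research at 8 is achievable: Research -> 8; Docs -> 6; Build -> 9; Design -> 5; Package -> 1; Prototype -> 3; Spec -> 2; Integrate -> 4.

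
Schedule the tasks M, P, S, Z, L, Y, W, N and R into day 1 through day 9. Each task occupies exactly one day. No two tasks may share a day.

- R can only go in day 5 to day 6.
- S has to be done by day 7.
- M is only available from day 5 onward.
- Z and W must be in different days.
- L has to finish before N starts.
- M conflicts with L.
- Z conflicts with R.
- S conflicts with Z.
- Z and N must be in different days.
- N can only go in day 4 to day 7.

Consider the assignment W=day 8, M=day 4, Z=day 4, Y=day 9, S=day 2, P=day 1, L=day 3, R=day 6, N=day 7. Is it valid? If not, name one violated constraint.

No — it violates: M is only available from day 5 onward

M conflicts with L — holds.
S has to be done by day 7 — holds.
Z conflicts with R — holds.
N can only go in day 4 to day 7 — holds.
L has to finish before N starts — holds.
Z and N must be in different days — holds.
M is only available from day 5 onward — violated.
R can only go in day 5 to day 6 — holds.
S conflicts with Z — holds.
Z and W must be in different days — holds.
No two tasks may share a day — violated.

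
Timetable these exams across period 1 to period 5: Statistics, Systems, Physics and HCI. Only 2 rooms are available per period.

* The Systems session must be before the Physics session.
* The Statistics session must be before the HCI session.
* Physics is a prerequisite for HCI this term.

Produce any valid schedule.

Systems in period 1; HCI in period 3; Statistics in period 1; Physics in period 2

Checking: Systems(period 1) before Physics(period 2); Statistics(period 1) before HCI(period 3); Physics(period 2) before HCI(period 3); max 2 per period (cap 2).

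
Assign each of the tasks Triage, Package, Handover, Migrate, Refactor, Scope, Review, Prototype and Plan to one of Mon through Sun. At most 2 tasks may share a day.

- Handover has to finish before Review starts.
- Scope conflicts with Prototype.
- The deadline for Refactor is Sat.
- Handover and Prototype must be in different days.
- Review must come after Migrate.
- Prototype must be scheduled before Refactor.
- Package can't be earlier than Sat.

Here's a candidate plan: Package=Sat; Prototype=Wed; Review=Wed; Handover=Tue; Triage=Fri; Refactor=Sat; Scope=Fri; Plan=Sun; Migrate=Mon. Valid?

Yes, all constraints hold

At most 2 tasks may share a day — holds.
Prototype must be scheduled before Refactor — holds.
Scope conflicts with Prototype — holds.
The deadline for Refactor is Sat — holds.
Handover and Prototype must be in different days — holds.
Review must come after Migrate — holds.
Handover has to finish before Review starts — holds.
Package can't be earlier than Sat — holds.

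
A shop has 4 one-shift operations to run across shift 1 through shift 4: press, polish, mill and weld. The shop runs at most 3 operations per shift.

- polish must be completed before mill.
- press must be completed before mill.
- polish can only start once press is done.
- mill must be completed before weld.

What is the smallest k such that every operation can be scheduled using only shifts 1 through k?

The precedence chain requires at least 4 distinct shifts.
With at most 3 per shift and 4 operations, at least 2 shifts are needed.
4 works (last occupied shift: shift 4): for example weld in shift 4, polish in shift 2, mill in shift 3, press in shift 1.

4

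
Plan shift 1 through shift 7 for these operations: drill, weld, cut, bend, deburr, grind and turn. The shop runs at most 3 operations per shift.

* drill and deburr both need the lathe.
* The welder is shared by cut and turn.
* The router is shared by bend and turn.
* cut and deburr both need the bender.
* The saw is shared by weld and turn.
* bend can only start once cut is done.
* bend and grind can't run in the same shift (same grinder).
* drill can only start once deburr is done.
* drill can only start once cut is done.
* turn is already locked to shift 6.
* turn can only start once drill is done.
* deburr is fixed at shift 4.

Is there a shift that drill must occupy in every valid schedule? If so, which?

shift 5

deburr is fixed at shift 4 and must come before drill, so drill is at least shift 5.
turn is fixed at shift 6 and must come after drill, so drill is at most shift 5.
So drill must be shift 5.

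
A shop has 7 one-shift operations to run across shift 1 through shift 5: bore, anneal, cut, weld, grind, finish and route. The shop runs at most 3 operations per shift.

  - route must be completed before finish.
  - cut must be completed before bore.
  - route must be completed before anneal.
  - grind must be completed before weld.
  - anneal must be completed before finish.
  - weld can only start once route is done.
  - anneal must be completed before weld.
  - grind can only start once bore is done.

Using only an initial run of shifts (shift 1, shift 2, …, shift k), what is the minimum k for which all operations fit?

4

The precedence chain requires at least 4 distinct shifts.
With at most 3 per shift and 7 operations, at least 3 shifts are needed.
4 works (last occupied shift: shift 4): for example route -> shift 1, grind -> shift 3, finish -> shift 3, anneal -> shift 2, cut -> shift 1, weld -> shift 4, bore -> shift 2.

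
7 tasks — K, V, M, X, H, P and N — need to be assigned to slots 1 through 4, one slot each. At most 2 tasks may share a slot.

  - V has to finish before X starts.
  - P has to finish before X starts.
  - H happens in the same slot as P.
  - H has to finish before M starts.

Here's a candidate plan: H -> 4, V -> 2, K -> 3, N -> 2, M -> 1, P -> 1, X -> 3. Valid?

Invalid. H has to finish before M starts.

H has to finish before M starts — violated.
V has to finish before X starts — holds.
H happens in the same slot as P — violated.
At most 2 tasks may share a slot — holds.
P has to finish before X starts — holds.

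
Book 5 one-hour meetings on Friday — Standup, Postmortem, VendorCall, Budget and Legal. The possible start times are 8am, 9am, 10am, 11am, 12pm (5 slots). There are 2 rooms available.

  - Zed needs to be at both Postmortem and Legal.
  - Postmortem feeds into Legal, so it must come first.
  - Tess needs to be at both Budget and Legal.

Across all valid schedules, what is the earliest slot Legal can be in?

Precedence pushes Legal to at least 9am.
Legal at 9am is achievable: Standup=8am, VendorCall=9am, Postmortem=8am, Legal=9am, Budget=10am.

9am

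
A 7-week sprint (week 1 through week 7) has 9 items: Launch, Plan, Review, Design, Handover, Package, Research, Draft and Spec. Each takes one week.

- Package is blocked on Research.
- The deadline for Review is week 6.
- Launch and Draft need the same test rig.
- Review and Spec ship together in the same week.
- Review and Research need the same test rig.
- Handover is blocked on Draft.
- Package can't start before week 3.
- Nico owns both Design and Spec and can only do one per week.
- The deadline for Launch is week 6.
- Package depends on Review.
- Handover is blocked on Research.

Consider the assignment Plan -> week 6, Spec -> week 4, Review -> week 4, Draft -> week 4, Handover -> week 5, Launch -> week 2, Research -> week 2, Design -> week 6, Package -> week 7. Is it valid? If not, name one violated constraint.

Handover is blocked on Research — holds.
Nico owns both Design and Spec and can only do one per week — holds.
The deadline for Review is week 6 — holds.
Review and Spec ship together in the same week — holds.
Package depends on Review — holds.
Handover is blocked on Draft — holds.
Package is blocked on Research — holds.
The deadline for Launch is week 6 — holds.
Launch and Draft need the same test rig — holds.
Review and Research need the same test rig — holds.
Package can't start before week 3 — holds.

Yes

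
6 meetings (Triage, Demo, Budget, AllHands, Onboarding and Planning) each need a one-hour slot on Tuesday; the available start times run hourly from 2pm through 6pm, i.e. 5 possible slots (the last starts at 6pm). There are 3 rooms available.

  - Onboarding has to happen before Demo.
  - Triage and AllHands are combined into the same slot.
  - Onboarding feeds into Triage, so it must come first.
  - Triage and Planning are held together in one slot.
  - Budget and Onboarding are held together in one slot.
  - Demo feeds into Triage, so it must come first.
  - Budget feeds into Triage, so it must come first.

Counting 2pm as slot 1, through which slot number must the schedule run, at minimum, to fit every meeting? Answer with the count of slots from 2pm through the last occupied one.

The precedence chain requires at least 3 distinct slots.
With at most 3 per slot and 6 meetings, at least 2 slots are needed.
3 works (last occupied slot: 4pm): for example Onboarding=2pm; Budget=2pm; AllHands=4pm; Triage=4pm; Demo=3pm; Planning=4pm.

3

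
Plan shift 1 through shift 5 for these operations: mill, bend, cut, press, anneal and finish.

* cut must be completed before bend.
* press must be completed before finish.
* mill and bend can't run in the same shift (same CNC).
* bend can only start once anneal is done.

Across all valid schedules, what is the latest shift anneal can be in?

shift 4

Downstream work caps anneal at shift 4.
anneal at shift 4 is achievable: mill in shift 1; cut in shift 1; finish in shift 2; bend in shift 5; press in shift 1; anneal in shift 4.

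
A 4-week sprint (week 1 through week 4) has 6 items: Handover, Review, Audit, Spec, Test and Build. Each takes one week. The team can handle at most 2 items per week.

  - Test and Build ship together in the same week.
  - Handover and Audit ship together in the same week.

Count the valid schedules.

Splitting on Handover: it can be week 1 (12), week 2 (12), week 3 (12), week 4 (12). Listing each branch's schedules as (Review, Audit, Spec, Test, Build) by week number:
Handover=week 1: (2,1,2,3,3) (2,1,2,4,4) (2,1,3,4,4) (2,1,4,3,3) (3,1,2,4,4) (3,1,3,2,2) (3,1,3,4,4) (3,1,4,2,2) (4,1,2,3,3) (4,1,3,2,2) (4,1,4,2,2) (4,1,4,3,3) — 12.
Handover=week 2: (1,2,1,3,3) (1,2,1,4,4) (1,2,3,4,4) (1,2,4,3,3) (3,2,1,4,4) (3,2,3,1,1) (3,2,3,4,4) (3,2,4,1,1) (4,2,1,3,3) (4,2,3,1,1) (4,2,4,1,1) (4,2,4,3,3) — 12.
Handover=week 3: (1,3,1,2,2) (1,3,1,4,4) (1,3,2,4,4) (1,3,4,2,2) (2,3,1,4,4) (2,3,2,1,1) (2,3,2,4,4) (2,3,4,1,1) (4,3,1,2,2) (4,3,2,1,1) (4,3,4,1,1) (4,3,4,2,2) — 12.
Handover=week 4: (1,4,1,2,2) (1,4,1,3,3) (1,4,2,3,3) (1,4,3,2,2) (2,4,1,3,3) (2,4,2,1,1) (2,4,2,3,3) (2,4,3,1,1) (3,4,1,2,2) (3,4,2,1,1) (3,4,3,1,1) (3,4,3,2,2) — 12.
Summing: 12 + 12 + 12 + 12 = 48.

48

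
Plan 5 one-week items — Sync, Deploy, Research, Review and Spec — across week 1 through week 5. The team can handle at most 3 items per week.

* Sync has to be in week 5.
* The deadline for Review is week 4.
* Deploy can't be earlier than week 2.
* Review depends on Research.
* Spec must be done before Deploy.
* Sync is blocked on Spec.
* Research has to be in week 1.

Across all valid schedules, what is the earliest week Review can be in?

Precedence pushes Review to at least week 2; Review's own window allows nothing later than week 4.
Review at week 2 is achievable: Review -> week 2, Spec -> week 1, Sync -> week 5, Research -> week 1, Deploy -> week 2.

week 2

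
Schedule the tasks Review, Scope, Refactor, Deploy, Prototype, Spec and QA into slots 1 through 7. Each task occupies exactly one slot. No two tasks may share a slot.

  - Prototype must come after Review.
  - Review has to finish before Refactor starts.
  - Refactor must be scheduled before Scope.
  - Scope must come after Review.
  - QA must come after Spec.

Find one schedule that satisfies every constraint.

Refactor -> 2, QA -> 6, Review -> 1, Spec -> 5, Scope -> 3, Deploy -> 7, Prototype -> 4

Checking: Spec(5) before QA(6); Refactor(2) before Scope(3); Review(1) before Refactor(2); Review(1) before Scope(3); Review(1) before Prototype(4); max 1 per slot (cap 1).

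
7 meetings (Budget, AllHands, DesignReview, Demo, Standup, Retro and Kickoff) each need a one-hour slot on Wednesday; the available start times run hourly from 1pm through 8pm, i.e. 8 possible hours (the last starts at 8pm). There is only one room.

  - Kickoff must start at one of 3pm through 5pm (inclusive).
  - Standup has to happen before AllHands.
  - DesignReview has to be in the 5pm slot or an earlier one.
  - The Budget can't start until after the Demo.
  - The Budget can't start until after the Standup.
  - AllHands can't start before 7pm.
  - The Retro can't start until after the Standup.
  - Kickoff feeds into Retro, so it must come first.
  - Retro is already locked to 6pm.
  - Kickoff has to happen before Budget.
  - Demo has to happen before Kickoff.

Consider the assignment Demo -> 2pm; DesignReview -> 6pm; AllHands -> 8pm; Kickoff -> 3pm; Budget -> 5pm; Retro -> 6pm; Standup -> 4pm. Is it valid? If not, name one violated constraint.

Standup has to happen before AllHands — holds.
Retro is already locked to 6pm — holds.
AllHands can't start before 7pm — holds.
The Budget can't start until after the Standup — holds.
DesignReview has to be in the 5pm slot or an earlier one — violated.
Kickoff has to happen before Budget — holds.
The Retro can't start until after the Standup — holds.
The Budget can't start until after the Demo — holds.
There is only one room — violated.
Demo has to happen before Kickoff — holds.
Kickoff feeds into Retro, so it must come first — holds.
Kickoff must start at one of 3pm through 5pm (inclusive) — holds.

Invalid. DesignReview has to be in the 5pm slot or an earlier one.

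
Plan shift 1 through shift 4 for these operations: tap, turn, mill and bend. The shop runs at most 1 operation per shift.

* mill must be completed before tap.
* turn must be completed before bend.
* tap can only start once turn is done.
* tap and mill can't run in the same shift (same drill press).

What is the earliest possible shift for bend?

shift 2

Precedence pushes bend to at least shift 2.
bend at shift 2 is achievable: bend -> shift 2; tap -> shift 4; mill -> shift 3; turn -> shift 1.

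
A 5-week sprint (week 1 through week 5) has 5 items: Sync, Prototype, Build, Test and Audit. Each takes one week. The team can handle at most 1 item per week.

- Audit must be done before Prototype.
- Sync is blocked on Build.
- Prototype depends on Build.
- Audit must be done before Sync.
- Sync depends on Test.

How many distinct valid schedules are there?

Splitting on Sync: it can be week 4 (6), week 5 (8). Listing each branch's schedules as (Prototype, Build, Test, Audit) by week number:
Sync=week 4: (5,1,2,3) (5,1,3,2) (5,2,1,3) (5,2,3,1) (5,3,1,2) (5,3,2,1) — 6.
Sync=week 5: (3,1,4,2) (3,2,4,1) (4,1,2,3) (4,1,3,2) (4,2,1,3) (4,2,3,1) (4,3,1,2) (4,3,2,1) — 8.
Summing: 6 + 8 = 14.

14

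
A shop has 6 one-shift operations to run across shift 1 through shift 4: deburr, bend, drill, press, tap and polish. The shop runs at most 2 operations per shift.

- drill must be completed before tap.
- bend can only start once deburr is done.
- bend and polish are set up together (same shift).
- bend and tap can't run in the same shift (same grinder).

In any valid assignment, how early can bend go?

Precedence pushes bend to at least shift 2.
bend at shift 2 is achievable: deburr in shift 1; tap in shift 3; polish in shift 2; drill in shift 1; bend in shift 2; press in shift 3.

shift 2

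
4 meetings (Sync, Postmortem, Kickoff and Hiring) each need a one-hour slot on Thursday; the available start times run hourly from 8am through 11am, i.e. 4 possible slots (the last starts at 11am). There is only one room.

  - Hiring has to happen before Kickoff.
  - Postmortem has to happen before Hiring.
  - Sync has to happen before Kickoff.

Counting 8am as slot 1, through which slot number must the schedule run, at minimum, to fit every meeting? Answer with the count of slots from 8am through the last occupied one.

4

The precedence chain requires at least 3 distinct slots.
With at most 1 per slot and 4 meetings, at least 4 slots are needed.
4 works (last occupied slot: 11am): for example Sync=10am, Hiring=9am, Kickoff=11am, Postmortem=8am.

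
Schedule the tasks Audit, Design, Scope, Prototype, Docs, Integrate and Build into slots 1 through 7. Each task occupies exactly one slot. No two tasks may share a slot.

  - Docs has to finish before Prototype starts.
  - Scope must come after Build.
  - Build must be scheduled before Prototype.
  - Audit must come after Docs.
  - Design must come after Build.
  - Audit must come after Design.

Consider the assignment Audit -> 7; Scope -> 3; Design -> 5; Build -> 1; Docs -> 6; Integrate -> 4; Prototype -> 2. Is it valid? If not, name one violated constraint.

Docs has to finish before Prototype starts — violated.
Audit must come after Design — holds.
Design must come after Build — holds.
No two tasks may share a slot — holds.
Audit must come after Docs — holds.
Scope must come after Build — holds.
Build must be scheduled before Prototype — holds.

No — it violates: Docs has to finish before Prototype starts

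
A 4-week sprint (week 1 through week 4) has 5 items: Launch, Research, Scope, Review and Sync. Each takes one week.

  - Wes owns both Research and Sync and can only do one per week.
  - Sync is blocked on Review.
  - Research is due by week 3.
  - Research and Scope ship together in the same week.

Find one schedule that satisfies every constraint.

Scope=week 1; Research=week 1; Launch=week 1; Review=week 1; Sync=week 2

Checking: Review(week 1) before Sync(week 2); Research(week 1) != Sync(week 2); Research = Scope = week 1; Research=week 1 in [week 1,week 3].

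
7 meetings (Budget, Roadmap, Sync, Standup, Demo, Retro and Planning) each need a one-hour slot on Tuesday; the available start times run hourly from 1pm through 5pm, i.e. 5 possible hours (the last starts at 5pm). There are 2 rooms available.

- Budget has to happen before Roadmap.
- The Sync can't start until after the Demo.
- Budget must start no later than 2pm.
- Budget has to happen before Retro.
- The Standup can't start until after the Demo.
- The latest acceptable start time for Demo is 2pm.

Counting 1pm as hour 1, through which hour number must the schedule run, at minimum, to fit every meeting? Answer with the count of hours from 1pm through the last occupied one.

The precedence chain requires at least 2 distinct hours.
With at most 2 per hour and 7 meetings, at least 4 hours are needed.
4 works (last occupied hour: 4pm): for example Standup in 3pm, Planning in 4pm, Roadmap in 2pm, Demo in 1pm, Sync in 2pm, Retro in 3pm, Budget in 1pm.

4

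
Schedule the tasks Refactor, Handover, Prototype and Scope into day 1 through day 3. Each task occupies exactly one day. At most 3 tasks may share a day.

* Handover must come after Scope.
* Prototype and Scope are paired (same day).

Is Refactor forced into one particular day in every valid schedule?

No

Refactor can be day 1 (e.g. Scope in day 1; Refactor in day 1; Prototype in day 1; Handover in day 2) or day 2 (e.g. Prototype in day 1; Handover in day 2; Refactor in day 2; Scope in day 1).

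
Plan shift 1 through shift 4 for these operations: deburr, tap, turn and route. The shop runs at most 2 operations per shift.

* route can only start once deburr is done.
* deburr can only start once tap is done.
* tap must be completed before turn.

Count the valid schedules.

Splitting on deburr: it can be shift 2 (6), shift 3 (5). Listing each branch's schedules as (tap, turn, route) by shift number:
deburr=shift 2: (1,2,3) (1,2,4) (1,3,3) (1,3,4) (1,4,3) (1,4,4) — 6.
deburr=shift 3: (1,2,4) (1,3,4) (1,4,4) (2,3,4) (2,4,4) — 5.
Summing: 6 + 5 = 11.

11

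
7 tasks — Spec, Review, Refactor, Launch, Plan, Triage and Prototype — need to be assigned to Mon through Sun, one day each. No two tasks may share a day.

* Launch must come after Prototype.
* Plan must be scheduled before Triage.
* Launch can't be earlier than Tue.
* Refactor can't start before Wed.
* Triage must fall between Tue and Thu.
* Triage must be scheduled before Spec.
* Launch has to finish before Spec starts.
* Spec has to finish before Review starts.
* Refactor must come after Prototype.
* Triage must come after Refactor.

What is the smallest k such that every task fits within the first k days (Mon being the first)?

7

The precedence chain requires at least 5 distinct days.
With at most 1 per day and 7 tasks, at least 7 days are needed.
Propagating the time windows through the other constraints, Review can't land before Sat — that is day 6 counting from Mon — so the schedule must run through at least 6 days.
7 works (last occupied day: Sun): for example Triage -> Thu; Spec -> Sat; Prototype -> Mon; Refactor -> Wed; Review -> Sun; Plan -> Tue; Launch -> Fri.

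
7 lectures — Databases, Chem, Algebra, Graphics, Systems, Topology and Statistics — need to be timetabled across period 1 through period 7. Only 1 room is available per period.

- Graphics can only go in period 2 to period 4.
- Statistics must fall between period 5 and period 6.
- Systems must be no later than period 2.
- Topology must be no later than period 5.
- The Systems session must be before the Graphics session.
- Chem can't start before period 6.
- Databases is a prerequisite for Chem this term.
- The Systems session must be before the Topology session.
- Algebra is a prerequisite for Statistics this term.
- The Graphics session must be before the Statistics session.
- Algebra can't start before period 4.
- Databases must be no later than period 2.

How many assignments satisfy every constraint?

6

Splitting on Databases: it can be period 1 (3), period 2 (3). Listing each branch's schedules as (Chem, Algebra, Graphics, Systems, Topology, Statistics) by period number:
Databases=period 1: (7,4,3,2,5,6) (7,5,3,2,4,6) (7,5,4,2,3,6) — 3.
Databases=period 2: (7,4,3,1,5,6) (7,5,3,1,4,6) (7,5,4,1,3,6) — 3.
Summing: 3 + 3 = 6.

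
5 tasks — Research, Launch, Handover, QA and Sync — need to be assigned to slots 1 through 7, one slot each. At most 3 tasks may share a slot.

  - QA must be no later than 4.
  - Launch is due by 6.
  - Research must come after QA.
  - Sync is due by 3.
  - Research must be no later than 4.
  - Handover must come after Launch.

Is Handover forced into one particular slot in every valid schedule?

No

Handover can be 2 (e.g. QA=1; Research=2; Sync=1; Launch=1; Handover=2) or 3 (e.g. Handover in 3, QA in 1, Sync in 1, Launch in 1, Research in 2).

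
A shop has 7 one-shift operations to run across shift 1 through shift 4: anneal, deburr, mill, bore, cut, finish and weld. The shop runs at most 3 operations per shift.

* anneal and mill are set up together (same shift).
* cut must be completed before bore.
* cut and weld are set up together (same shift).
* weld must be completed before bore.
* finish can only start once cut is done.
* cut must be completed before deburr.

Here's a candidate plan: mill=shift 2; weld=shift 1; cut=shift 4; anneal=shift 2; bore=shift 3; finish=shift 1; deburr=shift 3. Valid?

Invalid. finish can only start once cut is done.

The shop runs at most 3 operations per shift — holds.
anneal and mill are set up together (same shift) — holds.
cut must be completed before deburr — violated.
weld must be completed before bore — holds.
cut must be completed before bore — violated.
cut and weld are set up together (same shift) — violated.
finish can only start once cut is done — violated.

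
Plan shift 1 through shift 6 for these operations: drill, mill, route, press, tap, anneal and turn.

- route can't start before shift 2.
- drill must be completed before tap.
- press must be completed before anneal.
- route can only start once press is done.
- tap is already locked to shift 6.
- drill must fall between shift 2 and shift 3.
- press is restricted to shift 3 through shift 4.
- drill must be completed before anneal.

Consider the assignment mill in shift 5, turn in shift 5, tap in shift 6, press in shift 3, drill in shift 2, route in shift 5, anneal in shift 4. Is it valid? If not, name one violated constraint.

Yes, all constraints hold

route can't start before shift 2 — holds.
tap is already locked to shift 6 — holds.
press is restricted to shift 3 through shift 4 — holds.
route can only start once press is done — holds.
drill must be completed before tap — holds.
drill must be completed before anneal — holds.
press must be completed before anneal — holds.
drill must fall between shift 2 and shift 3 — holds.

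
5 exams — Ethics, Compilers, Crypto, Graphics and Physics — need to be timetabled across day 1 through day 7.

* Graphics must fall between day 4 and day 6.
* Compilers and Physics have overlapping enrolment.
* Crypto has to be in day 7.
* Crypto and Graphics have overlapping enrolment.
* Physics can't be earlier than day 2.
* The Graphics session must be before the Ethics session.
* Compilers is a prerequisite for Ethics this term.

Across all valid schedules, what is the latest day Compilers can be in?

day 6

Downstream work caps Compilers at day 6.
Compilers at day 6 is achievable: Physics=day 2; Crypto=day 7; Ethics=day 7; Graphics=day 4; Compilers=day 6.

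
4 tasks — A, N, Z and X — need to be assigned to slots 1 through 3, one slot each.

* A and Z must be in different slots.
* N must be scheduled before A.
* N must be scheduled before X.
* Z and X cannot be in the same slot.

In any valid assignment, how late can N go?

2

Downstream work caps N at 2.
N at 2 is achievable: A=3, Z=1, N=2, X=3.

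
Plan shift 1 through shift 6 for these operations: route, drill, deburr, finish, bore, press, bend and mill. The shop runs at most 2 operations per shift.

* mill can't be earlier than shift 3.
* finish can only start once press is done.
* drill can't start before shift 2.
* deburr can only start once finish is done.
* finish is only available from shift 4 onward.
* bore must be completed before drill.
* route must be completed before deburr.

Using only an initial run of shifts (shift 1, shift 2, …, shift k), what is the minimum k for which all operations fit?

5

The precedence chain requires at least 3 distinct shifts.
With at most 2 per shift and 8 operations, at least 4 shifts are needed.
Propagating the time windows through the other constraints, deburr can't land before shift 5, so the schedule must run through at least shift 5.
5 works (last occupied shift: shift 5): for example deburr -> shift 5, bore -> shift 1, finish -> shift 4, press -> shift 2, mill -> shift 3, route -> shift 1, drill -> shift 2, bend -> shift 3.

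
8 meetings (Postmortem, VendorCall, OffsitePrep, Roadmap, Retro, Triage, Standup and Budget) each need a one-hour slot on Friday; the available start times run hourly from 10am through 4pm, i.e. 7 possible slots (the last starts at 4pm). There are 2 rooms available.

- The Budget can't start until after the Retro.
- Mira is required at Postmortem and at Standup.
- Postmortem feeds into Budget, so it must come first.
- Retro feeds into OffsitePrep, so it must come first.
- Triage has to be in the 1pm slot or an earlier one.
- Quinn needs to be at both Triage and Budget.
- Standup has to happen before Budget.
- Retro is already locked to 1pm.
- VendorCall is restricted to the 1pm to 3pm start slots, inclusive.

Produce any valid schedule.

Budget=2pm; Postmortem=10am; Roadmap=11am; OffsitePrep=2pm; Standup=11am; Retro=1pm; Triage=10am; VendorCall=1pm

Checking: Postmortem(10am) before Budget(2pm); Retro(1pm) before Budget(2pm); Standup(11am) before Budget(2pm); Retro(1pm) before OffsitePrep(2pm); Postmortem(10am) != Standup(11am); Triage(10am) != Budget(2pm); VendorCall=1pm in [1pm,3pm]; Triage=10am in [10am,1pm]; Retro=1pm in [1pm,1pm]; max 2 per slot (cap 2).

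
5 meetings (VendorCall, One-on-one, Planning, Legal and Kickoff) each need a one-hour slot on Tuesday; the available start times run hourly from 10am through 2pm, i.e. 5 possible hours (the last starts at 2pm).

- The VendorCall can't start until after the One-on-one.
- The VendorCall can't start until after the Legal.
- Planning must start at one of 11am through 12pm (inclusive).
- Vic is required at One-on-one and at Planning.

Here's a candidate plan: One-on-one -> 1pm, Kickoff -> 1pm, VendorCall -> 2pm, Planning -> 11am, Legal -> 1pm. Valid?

The VendorCall can't start until after the Legal — holds.
Planning must start at one of 11am through 12pm (inclusive) — holds.
The VendorCall can't start until after the One-on-one — holds.
Vic is required at One-on-one and at Planning — holds.

Yes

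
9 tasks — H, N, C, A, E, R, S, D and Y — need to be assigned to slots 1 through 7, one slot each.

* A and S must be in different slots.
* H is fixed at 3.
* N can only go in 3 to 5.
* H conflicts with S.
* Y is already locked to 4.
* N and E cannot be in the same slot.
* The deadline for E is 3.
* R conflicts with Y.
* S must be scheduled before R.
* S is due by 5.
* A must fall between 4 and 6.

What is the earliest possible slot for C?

C at 1 is achievable: H -> 3, D -> 1, A -> 4, Y -> 4, N -> 3, R -> 2, C -> 1, E -> 1, S -> 1.

1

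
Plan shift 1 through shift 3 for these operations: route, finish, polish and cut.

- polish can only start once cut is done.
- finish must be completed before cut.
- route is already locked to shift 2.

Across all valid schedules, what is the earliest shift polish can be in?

Precedence pushes polish to at least shift 3.
polish at shift 3 is achievable: cut -> shift 2, route -> shift 2, polish -> shift 3, finish -> shift 1.

shift 3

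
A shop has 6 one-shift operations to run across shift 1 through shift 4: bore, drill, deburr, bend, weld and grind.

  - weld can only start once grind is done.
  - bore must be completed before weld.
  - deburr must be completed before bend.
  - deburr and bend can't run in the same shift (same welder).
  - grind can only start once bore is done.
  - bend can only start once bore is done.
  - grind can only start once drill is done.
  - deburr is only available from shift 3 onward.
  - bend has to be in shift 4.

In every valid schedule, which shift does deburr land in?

deburr's window is shift 3–shift 4.
bend is fixed at shift 4, and deburr can't share a shift with bend.
So deburr must be shift 3.

shift 3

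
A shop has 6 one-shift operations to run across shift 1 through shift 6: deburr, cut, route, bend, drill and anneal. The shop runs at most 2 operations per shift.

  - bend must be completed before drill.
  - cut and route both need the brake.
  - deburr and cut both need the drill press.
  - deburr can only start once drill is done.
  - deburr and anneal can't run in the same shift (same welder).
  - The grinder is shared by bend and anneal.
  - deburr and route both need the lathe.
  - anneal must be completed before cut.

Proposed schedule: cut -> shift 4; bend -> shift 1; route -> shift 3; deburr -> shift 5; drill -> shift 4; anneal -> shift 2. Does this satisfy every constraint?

deburr can only start once drill is done — holds.
The shop runs at most 2 operations per shift — holds.
cut and route both need the brake — holds.
deburr and anneal can't run in the same shift (same welder) — holds.
bend must be completed before drill — holds.
The grinder is shared by bend and anneal — holds.
deburr and route both need the lathe — holds.
deburr and cut both need the drill press — holds.
anneal must be completed before cut — holds.

Yes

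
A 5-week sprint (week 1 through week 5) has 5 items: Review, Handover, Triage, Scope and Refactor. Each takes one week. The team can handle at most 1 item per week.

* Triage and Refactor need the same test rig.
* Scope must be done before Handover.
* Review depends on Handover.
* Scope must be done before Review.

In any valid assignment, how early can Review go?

Precedence pushes Review to at least week 3.
Review at week 3 is achievable: Refactor -> week 5, Scope -> week 1, Handover -> week 2, Triage -> week 4, Review -> week 3.

week 3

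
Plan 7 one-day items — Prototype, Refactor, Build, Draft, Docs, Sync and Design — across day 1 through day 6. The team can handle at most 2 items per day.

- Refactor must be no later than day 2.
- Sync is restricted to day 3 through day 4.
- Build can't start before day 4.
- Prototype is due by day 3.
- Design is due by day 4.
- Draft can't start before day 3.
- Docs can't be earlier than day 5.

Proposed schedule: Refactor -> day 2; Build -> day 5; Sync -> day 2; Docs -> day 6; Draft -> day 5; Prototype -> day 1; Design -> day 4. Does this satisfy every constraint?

Docs can't be earlier than day 5 — holds.
The team can handle at most 2 items per day — holds.
Design is due by day 4 — holds.
Draft can't start before day 3 — holds.
Refactor must be no later than day 2 — holds.
Build can't start before day 4 — holds.
Sync is restricted to day 3 through day 4 — violated.
Prototype is due by day 3 — holds.

Invalid. Sync is restricted to day 3 through day 4.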